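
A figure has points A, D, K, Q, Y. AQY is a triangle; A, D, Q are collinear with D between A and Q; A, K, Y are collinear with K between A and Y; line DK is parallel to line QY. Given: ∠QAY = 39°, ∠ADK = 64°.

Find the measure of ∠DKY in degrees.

1. ∠DAK = 39°  [D on AQ, K on AY]
2. ∠AKD = 77°  [△ADK]
3. ∠DKY = 103°  [linear pair at K on AY]

∠DKY = 103°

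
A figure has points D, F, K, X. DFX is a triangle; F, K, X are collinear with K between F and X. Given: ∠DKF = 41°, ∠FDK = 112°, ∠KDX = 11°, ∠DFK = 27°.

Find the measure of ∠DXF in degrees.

1. ∠DKX = 139°  [linear pair at K on FX]
2. ∠DXK = 30°  [△DKX]
3. ∠DXF = 30°  [K on ray XF]

∠DXF = 30°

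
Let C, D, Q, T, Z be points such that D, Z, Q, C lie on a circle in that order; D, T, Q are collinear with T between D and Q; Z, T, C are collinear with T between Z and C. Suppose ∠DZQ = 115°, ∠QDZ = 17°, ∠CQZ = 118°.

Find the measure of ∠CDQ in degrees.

1. ∠QCZ = 17°  [same arc ZQ]
2. ∠CZQ = 45°  [△ZQC]
3. ∠CDQ = 45°  [same arc QC]

∠CDQ = 45°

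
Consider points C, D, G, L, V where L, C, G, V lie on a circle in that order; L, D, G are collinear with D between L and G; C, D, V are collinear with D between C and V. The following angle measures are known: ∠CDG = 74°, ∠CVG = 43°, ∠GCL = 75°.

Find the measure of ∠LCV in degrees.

∠LCV = 31°

1. ∠CDL = 106°  [linear pair at D on LG]
2. ∠CLG = 43°  [same arc CG]
3. ∠LCV = 31°  [△LDC]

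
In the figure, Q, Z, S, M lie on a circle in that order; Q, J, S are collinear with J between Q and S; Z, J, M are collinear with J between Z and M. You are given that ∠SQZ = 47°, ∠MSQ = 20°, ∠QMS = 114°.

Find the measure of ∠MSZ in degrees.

1. ∠SMZ = 47°  [same arc ZS]
2. ∠MQS = 46°  [△QSM]
3. ∠MZS = 46°  [same arc SM]
4. ∠MSZ = 87°  [△ZSM]

∠MSZ = 87°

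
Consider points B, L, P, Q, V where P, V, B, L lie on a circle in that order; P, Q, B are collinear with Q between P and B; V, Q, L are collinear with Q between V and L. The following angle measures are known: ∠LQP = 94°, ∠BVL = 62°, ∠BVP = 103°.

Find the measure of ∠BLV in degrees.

1. ∠BQV = 94°  [vertical angles at Q]
2. ∠PBV = 24°  [△VQB]
3. ∠BPV = 53°  [△PVB]
4. ∠BLV = 53°  [same arc VB]

∠BLV = 53°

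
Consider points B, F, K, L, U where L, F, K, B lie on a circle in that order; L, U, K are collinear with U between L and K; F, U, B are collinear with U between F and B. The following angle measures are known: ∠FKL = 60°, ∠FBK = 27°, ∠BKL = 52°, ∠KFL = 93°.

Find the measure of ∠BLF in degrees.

∠BLF = 68°

1. ∠FBL = 60°  [same arc LF]
2. ∠BFL = 52°  [same arc LB]
3. ∠BLF = 68°  [△LFB]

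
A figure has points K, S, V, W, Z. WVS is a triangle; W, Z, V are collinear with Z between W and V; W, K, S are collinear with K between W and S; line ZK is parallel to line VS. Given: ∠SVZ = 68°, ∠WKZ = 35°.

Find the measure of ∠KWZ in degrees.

1. ∠SVW = 68°  [Z on ray VW]
2. ∠VSW = 35°  [ZK∥VS, corresponding at K]
3. ∠SWV = 77°  [△WVS]
4. ∠KWZ = 77°  [Z on WV, K on WS]

∠KWZ = 77°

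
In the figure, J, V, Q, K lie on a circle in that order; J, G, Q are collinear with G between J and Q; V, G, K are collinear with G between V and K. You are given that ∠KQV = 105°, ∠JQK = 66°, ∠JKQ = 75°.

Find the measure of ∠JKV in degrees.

1. ∠KJV = 75°  [cyclic JVQK, opposite ∠J+∠Q]
2. ∠JVK = 66°  [same arc JK]
3. ∠JKV = 39°  [△JVK]

∠JKV = 39°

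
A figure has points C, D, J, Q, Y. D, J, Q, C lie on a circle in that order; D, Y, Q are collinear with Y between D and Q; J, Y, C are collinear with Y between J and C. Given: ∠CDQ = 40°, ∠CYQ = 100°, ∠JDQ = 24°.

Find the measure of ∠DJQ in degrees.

∠DJQ = 96°

1. ∠CJQ = 40°  [same arc QC]
2. ∠DYJ = 100°  [vertical angles at Y]
3. ∠JYQ = 80°  [linear pair at Y on DQ]
4. ∠DQJ = 60°  [△JYQ]
5. ∠DJQ = 96°  [△DJQ]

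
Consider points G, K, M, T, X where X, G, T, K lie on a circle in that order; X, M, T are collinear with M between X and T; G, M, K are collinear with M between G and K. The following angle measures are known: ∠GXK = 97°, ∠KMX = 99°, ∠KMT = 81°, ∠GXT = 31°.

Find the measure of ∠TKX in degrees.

1. ∠GTK = 83°  [cyclic XGTK, opposite ∠X+∠T]
2. ∠GKT = 31°  [same arc GT]
3. ∠KGT = 66°  [△GTK]
4. ∠KTX = 68°  [△TMK]
5. ∠KXT = 66°  [same arc TK]
6. ∠TKX = 46°  [△XTK]

∠TKX = 46°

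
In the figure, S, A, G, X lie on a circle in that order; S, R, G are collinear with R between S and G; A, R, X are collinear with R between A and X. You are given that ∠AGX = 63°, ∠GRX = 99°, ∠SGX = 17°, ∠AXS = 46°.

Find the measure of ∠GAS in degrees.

∠GAS = 70°

1. ∠ARS = 99°  [vertical angles at R]
2. ∠SAX = 17°  [same arc SX]
3. ∠AGS = 46°  [same arc SA]
4. ∠ASG = 64°  [△SRA]
5. ∠GAS = 70°  [△SAG]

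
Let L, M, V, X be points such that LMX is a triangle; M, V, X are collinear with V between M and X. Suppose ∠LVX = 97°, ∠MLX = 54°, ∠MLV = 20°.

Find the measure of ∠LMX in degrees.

∠LMX = 77°

1. ∠LVM = 83°  [linear pair at V on MX]
2. ∠LMV = 77°  [△LMV]
3. ∠LMX = 77°  [V on ray MX]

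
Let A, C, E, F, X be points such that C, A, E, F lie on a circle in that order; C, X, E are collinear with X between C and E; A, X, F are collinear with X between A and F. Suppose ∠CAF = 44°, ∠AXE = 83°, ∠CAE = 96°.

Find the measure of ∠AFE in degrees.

∠AFE = 39°

1. ∠CEF = 44°  [same arc CF]
2. ∠CXF = 83°  [vertical angles at X]
3. ∠EXF = 97°  [linear pair at X on CE]
4. ∠AFE = 39°  [△EXF]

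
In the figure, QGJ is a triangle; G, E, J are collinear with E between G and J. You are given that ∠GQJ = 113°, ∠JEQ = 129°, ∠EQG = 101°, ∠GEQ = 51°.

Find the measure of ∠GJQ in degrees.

∠GJQ = 39°

1. ∠EGQ = 28°  [△QGE]
2. ∠JGQ = 28°  [E on ray GJ]
3. ∠GJQ = 39°  [△QGJ]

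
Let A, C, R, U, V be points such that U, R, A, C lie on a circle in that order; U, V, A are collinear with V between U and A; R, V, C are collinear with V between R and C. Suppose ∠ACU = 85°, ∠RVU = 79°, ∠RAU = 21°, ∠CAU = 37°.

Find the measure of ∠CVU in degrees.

1. ∠AUC = 58°  [△UAC]
2. ∠RCU = 21°  [same arc UR]
3. ∠CVU = 101°  [△UVC]

∠CVU = 101°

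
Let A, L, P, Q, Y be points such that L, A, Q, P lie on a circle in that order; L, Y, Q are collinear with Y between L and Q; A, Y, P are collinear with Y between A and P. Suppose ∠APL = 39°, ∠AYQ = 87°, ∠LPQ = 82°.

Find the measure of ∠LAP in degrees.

∠LAP = 44°

1. ∠AQL = 39°  [same arc LA]
2. ∠AYL = 93°  [linear pair at Y on LQ]
3. ∠LAQ = 98°  [cyclic LAQP, opposite ∠A+∠P]
4. ∠ALQ = 43°  [△LAQ]
5. ∠LAP = 44°  [△LYA]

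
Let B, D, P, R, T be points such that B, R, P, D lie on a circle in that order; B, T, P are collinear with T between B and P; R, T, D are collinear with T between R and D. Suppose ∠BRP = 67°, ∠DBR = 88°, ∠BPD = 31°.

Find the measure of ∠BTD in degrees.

1. ∠BDP = 113°  [cyclic BRPD, opposite ∠R+∠D]
2. ∠BRD = 31°  [same arc BD]
3. ∠DBP = 36°  [△BPD]
4. ∠BDR = 61°  [△BRD]
5. ∠BTD = 83°  [△BTD]

∠BTD = 83°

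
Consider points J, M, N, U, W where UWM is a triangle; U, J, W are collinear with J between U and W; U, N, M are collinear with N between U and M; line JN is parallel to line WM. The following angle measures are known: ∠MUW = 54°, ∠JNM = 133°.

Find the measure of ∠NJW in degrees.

∠NJW = 101°

1. ∠JUN = 54°  [J on UW, N on UM]
2. ∠JNU = 47°  [linear pair at N on UM]
3. ∠NJU = 79°  [△UJN]
4. ∠NJW = 101°  [linear pair at J on UW]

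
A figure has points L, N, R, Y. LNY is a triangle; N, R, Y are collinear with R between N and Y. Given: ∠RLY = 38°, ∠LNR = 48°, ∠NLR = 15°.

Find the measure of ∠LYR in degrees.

∠LYR = 79°

1. ∠LRN = 117°  [△LNR]
2. ∠LRY = 63°  [linear pair at R on NY]
3. ∠LYR = 79°  [△LRY]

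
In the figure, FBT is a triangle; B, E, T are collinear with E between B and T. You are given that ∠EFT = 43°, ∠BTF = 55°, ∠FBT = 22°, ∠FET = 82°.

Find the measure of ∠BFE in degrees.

1. ∠EBF = 22°  [E on ray BT]
2. ∠BEF = 98°  [linear pair at E on BT]
3. ∠BFE = 60°  [△FBE]

∠BFE = 60°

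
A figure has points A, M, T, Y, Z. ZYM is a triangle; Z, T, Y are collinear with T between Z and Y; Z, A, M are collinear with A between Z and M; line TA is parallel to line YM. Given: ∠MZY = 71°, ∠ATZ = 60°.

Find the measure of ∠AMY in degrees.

∠AMY = 49°

1. ∠AZT = 71°  [T on ZY, A on ZM]
2. ∠TAZ = 49°  [△ZTA]
3. ∠MAT = 131°  [linear pair at A on ZM]
4. ∠AMY = 49°  [TA∥YM, co-interior at M–A]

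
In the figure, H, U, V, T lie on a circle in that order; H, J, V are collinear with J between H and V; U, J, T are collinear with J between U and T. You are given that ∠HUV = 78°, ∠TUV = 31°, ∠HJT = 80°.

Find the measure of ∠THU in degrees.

1. ∠HTV = 102°  [cyclic HUVT, opposite ∠U+∠T]
2. ∠THV = 31°  [same arc VT]
3. ∠HTU = 69°  [△HJT]
4. ∠HVT = 47°  [△HVT]
5. ∠HUT = 47°  [same arc HT]
6. ∠THU = 64°  [△HUT]

∠THU = 64°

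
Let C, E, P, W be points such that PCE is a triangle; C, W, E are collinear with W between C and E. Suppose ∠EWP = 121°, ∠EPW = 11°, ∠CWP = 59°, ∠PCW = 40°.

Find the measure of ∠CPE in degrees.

∠CPE = 92°

1. ∠PEW = 48°  [△PWE]
2. ∠ECP = 40°  [W on ray CE]
3. ∠CEP = 48°  [W on ray EC]
4. ∠CPE = 92°  [△PCE]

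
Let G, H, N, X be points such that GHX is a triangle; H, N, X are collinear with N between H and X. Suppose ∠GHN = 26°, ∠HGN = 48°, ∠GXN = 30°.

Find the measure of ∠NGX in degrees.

∠NGX = 76°

1. ∠GNH = 106°  [△GHN]
2. ∠GNX = 74°  [linear pair at N on HX]
3. ∠NGX = 76°  [△GNX]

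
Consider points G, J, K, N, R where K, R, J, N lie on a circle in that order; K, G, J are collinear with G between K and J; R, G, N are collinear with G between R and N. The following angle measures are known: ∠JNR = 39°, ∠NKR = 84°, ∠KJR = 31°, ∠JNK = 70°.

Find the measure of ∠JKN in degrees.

1. ∠NJR = 96°  [cyclic KRJN, opposite ∠K+∠J]
2. ∠JRN = 45°  [△RJN]
3. ∠JKN = 45°  [same arc JN]

∠JKN = 45°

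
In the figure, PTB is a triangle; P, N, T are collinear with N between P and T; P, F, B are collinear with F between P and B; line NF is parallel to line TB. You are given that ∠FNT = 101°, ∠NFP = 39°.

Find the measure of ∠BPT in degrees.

1. ∠FNP = 79°  [linear pair at N on PT]
2. ∠FPN = 62°  [△PNF]
3. ∠BPT = 62°  [N on PT, F on PB]

∠BPT = 62°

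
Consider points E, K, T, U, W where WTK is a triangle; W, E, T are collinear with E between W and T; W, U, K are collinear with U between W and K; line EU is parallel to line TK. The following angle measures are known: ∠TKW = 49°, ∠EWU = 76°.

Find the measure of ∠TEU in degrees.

1. ∠EUW = 49°  [EU∥TK, corresponding at U]
2. ∠UEW = 55°  [△WEU]
3. ∠TEU = 125°  [linear pair at E on WT]

∠TEU = 125°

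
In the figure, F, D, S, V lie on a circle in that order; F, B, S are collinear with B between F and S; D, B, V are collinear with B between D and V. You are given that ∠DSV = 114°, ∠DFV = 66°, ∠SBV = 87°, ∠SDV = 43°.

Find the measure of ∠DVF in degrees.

∠DVF = 44°

1. ∠FBV = 93°  [linear pair at B on FS]
2. ∠SFV = 43°  [same arc SV]
3. ∠DVF = 44°  [△FBV]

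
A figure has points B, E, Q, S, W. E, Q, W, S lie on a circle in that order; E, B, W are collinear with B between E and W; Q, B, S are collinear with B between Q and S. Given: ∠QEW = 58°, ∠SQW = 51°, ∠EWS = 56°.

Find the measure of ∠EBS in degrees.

∠EBS = 114°

1. ∠QSW = 58°  [same arc QW]
2. ∠SBW = 66°  [△WBS]
3. ∠EBS = 114°  [linear pair at B on EW]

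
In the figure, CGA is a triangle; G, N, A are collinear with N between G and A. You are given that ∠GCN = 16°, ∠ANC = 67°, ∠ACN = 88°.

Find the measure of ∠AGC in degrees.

1. ∠CNG = 113°  [linear pair at N on GA]
2. ∠CGN = 51°  [△CGN]
3. ∠AGC = 51°  [N on ray GA]

∠AGC = 51°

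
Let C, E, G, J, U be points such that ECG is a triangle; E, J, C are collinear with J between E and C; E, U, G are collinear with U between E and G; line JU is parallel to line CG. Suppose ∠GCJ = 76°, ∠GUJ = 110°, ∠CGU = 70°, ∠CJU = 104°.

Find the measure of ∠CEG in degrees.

∠CEG = 34°

1. ∠ECG = 76°  [J on ray CE]
2. ∠CGE = 70°  [U on ray GE]
3. ∠CEG = 34°  [△ECG]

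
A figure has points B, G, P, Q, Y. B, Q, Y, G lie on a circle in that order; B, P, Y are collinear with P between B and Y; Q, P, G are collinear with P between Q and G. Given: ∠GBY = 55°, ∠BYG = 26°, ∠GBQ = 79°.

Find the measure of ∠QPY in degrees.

1. ∠GQY = 55°  [same arc YG]
2. ∠BQG = 26°  [same arc BG]
3. ∠BGQ = 75°  [△BQG]
4. ∠BYQ = 75°  [same arc BQ]
5. ∠QPY = 50°  [△QPY]

∠QPY = 50°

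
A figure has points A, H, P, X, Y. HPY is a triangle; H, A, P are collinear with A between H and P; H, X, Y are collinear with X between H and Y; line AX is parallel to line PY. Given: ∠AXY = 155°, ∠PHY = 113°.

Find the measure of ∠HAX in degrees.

1. ∠AXH = 25°  [linear pair at X on HY]
2. ∠AHX = 113°  [A on HP, X on HY]
3. ∠HAX = 42°  [△HAX]

∠HAX = 42°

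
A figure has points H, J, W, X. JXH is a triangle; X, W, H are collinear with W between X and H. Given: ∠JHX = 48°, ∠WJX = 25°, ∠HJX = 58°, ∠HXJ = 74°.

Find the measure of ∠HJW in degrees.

1. ∠JHW = 48°  [W on ray HX]
2. ∠JXW = 74°  [W on ray XH]
3. ∠JWX = 81°  [△JXW]
4. ∠HWJ = 99°  [linear pair at W on XH]
5. ∠HJW = 33°  [△JWH]

∠HJW = 33°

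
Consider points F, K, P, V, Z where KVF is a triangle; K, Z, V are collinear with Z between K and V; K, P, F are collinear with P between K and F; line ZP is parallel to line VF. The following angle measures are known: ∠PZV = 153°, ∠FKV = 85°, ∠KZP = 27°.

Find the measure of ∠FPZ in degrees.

1. ∠PKZ = 85°  [Z on KV, P on KF]
2. ∠KPZ = 68°  [△KZP]
3. ∠FPZ = 112°  [linear pair at P on KF]

∠FPZ = 112°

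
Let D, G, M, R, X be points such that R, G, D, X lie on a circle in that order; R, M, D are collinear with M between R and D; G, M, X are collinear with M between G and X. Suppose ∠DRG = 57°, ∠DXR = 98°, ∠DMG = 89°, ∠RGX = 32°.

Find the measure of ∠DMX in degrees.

1. ∠DXG = 57°  [same arc GD]
2. ∠RDX = 32°  [same arc RX]
3. ∠DMX = 91°  [△DMX]

∠DMX = 91°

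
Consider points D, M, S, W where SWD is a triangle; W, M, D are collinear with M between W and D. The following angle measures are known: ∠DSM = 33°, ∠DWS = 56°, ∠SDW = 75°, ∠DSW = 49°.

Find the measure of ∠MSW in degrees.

∠MSW = 16°

1. ∠MWS = 56°  [M on ray WD]
2. ∠MDS = 75°  [M on ray DW]
3. ∠DMS = 72°  [△SMD]
4. ∠SMW = 108°  [linear pair at M on WD]
5. ∠MSW = 16°  [△SWM]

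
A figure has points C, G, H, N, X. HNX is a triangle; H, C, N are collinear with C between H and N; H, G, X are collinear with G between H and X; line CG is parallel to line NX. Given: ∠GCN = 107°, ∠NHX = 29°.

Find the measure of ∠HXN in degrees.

1. ∠GCH = 73°  [linear pair at C on HN]
2. ∠CHG = 29°  [C on HN, G on HX]
3. ∠CGH = 78°  [△HCG]
4. ∠HXN = 78°  [CG∥NX, corresponding at G]

∠HXN = 78°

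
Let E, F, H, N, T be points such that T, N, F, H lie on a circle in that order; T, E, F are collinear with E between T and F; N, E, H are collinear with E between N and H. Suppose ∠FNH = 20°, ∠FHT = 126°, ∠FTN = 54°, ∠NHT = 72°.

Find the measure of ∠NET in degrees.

1. ∠FTH = 20°  [same arc FH]
2. ∠HFT = 34°  [△TFH]
3. ∠HNT = 34°  [same arc TH]
4. ∠NET = 92°  [△TEN]

∠NET = 92°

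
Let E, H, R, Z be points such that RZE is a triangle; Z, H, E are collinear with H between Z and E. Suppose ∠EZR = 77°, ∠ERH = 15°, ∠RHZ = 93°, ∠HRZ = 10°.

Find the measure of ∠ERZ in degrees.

1. ∠EHR = 87°  [linear pair at H on ZE]
2. ∠HER = 78°  [△RHE]
3. ∠REZ = 78°  [H on ray EZ]
4. ∠ERZ = 25°  [△RZE]

∠ERZ = 25°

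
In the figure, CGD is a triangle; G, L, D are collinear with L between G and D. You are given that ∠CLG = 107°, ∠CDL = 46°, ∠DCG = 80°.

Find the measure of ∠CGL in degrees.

∠CGL = 54°

1. ∠CDG = 46°  [L on ray DG]
2. ∠CGD = 54°  [△CGD]
3. ∠CGL = 54°  [L on ray GD]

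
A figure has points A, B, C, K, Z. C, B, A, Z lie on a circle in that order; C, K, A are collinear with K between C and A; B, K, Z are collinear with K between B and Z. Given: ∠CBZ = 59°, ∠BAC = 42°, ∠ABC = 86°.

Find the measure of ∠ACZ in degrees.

∠ACZ = 27°

1. ∠CAZ = 59°  [same arc CZ]
2. ∠AZC = 94°  [cyclic CBAZ, opposite ∠B+∠Z]
3. ∠ACZ = 27°  [△CAZ]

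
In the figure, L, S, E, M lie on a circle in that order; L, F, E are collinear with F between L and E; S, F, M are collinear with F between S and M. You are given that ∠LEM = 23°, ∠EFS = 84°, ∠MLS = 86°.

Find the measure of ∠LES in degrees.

1. ∠LSM = 23°  [same arc LM]
2. ∠LMS = 71°  [△LSM]
3. ∠LES = 71°  [same arc LS]

∠LES = 71°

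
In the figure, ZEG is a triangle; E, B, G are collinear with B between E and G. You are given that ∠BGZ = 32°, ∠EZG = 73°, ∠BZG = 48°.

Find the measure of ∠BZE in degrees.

∠BZE = 25°

1. ∠GBZ = 100°  [△ZBG]
2. ∠EGZ = 32°  [B on ray GE]
3. ∠GEZ = 75°  [△ZEG]
4. ∠EBZ = 80°  [linear pair at B on EG]
5. ∠BEZ = 75°  [B on ray EG]
6. ∠BZE = 25°  [△ZEB]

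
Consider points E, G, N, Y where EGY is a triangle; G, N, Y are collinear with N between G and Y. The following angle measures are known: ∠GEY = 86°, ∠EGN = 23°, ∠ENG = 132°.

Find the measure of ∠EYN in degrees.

1. ∠EGY = 23°  [N on ray GY]
2. ∠EYG = 71°  [△EGY]
3. ∠EYN = 71°  [N on ray YG]

∠EYN = 71°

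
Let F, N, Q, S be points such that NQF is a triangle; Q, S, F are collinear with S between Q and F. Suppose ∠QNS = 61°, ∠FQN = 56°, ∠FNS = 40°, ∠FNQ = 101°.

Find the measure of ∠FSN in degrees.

∠FSN = 117°

1. ∠NFQ = 23°  [△NQF]
2. ∠NFS = 23°  [S on ray FQ]
3. ∠FSN = 117°  [△NSF]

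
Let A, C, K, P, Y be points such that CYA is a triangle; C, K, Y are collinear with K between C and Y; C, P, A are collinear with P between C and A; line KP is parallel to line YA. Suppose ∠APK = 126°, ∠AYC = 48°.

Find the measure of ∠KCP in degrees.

∠KCP = 78°

1. ∠CPK = 54°  [linear pair at P on CA]
2. ∠CKP = 48°  [KP∥YA, corresponding at K]
3. ∠KCP = 78°  [△CKP]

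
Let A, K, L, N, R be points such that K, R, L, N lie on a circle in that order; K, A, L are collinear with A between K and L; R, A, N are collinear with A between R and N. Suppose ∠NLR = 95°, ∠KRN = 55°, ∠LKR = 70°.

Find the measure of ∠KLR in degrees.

∠KLR = 40°

1. ∠NKR = 85°  [cyclic KRLN, opposite ∠K+∠L]
2. ∠KNR = 40°  [△KRN]
3. ∠KLR = 40°  [same arc KR]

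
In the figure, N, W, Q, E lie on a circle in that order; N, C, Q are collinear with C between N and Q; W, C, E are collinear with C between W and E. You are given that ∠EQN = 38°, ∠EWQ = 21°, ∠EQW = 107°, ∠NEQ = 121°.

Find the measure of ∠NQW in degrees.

1. ∠QEW = 52°  [△WQE]
2. ∠NWQ = 59°  [cyclic NWQE, opposite ∠W+∠E]
3. ∠QNW = 52°  [same arc WQ]
4. ∠NQW = 69°  [△NWQ]

∠NQW = 69°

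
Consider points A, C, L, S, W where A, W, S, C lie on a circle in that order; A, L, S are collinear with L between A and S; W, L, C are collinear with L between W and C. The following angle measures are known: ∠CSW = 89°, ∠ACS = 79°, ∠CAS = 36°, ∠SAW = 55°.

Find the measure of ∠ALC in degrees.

∠ALC = 120°

1. ∠ASC = 65°  [△ASC]
2. ∠SCW = 55°  [same arc WS]
3. ∠CLS = 60°  [△SLC]
4. ∠ALC = 120°  [linear pair at L on AS]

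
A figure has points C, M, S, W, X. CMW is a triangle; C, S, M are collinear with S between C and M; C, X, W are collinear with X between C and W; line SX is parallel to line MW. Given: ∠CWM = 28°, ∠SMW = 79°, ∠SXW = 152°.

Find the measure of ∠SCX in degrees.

∠SCX = 73°

1. ∠CMW = 79°  [S on ray MC]
2. ∠MCW = 73°  [△CMW]
3. ∠SCX = 73°  [S on CM, X on CW]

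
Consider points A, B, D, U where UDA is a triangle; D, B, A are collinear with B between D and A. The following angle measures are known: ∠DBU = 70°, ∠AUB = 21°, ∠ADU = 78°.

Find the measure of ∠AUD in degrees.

∠AUD = 53°

1. ∠ABU = 110°  [linear pair at B on DA]
2. ∠BAU = 49°  [△UBA]
3. ∠DAU = 49°  [B on ray AD]
4. ∠AUD = 53°  [△UDA]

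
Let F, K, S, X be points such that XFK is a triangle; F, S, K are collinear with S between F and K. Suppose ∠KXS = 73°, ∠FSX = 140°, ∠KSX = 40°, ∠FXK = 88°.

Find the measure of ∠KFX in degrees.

∠KFX = 25°

1. ∠SKX = 67°  [△XSK]
2. ∠FKX = 67°  [S on ray KF]
3. ∠KFX = 25°  [△XFK]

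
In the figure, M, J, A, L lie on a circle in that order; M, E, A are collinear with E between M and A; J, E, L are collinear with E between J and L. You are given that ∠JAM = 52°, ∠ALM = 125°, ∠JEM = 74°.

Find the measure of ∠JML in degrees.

1. ∠JLM = 52°  [same arc MJ]
2. ∠AJM = 55°  [cyclic MJAL, opposite ∠J+∠L]
3. ∠AMJ = 73°  [△MJA]
4. ∠LJM = 33°  [△MEJ]
5. ∠JML = 95°  [△MJL]

∠JML = 95°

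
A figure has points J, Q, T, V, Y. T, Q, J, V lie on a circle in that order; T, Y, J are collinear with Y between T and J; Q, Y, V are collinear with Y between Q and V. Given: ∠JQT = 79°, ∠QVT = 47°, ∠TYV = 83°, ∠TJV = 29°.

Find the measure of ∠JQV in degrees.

∠JQV = 50°

1. ∠QJT = 47°  [same arc TQ]
2. ∠JYQ = 83°  [vertical angles at Y]
3. ∠JQV = 50°  [△QYJ]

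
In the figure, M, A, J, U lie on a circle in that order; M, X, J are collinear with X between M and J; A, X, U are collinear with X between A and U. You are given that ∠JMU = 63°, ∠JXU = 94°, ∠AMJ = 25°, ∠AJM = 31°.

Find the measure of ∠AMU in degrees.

1. ∠AXM = 94°  [vertical angles at X]
2. ∠MAU = 61°  [△MXA]
3. ∠AUM = 31°  [same arc MA]
4. ∠AMU = 88°  [△MAU]

∠AMU = 88°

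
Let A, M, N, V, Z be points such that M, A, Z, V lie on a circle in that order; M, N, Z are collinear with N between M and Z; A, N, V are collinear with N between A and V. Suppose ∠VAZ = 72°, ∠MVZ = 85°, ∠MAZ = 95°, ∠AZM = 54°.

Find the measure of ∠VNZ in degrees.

∠VNZ = 126°

1. ∠VMZ = 72°  [same arc ZV]
2. ∠AVM = 54°  [same arc MA]
3. ∠MNV = 54°  [△MNV]
4. ∠VNZ = 126°  [linear pair at N on MZ]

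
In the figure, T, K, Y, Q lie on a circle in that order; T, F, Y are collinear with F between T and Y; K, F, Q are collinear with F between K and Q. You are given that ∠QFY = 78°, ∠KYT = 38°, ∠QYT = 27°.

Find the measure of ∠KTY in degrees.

∠KTY = 75°

1. ∠KFT = 78°  [vertical angles at F]
2. ∠QKT = 27°  [same arc TQ]
3. ∠KTY = 75°  [△TFK]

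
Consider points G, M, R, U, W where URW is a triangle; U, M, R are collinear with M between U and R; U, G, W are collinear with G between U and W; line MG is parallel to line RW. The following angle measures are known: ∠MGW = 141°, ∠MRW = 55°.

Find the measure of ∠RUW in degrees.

∠RUW = 86°

1. ∠MGU = 39°  [linear pair at G on UW]
2. ∠URW = 55°  [M on ray RU]
3. ∠RWU = 39°  [MG∥RW, corresponding at G]
4. ∠RUW = 86°  [△URW]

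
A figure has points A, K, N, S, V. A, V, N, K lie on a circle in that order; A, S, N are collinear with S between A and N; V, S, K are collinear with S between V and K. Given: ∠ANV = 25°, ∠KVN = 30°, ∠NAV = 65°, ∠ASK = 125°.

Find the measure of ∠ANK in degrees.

1. ∠AVN = 90°  [△AVN]
2. ∠KAN = 30°  [same arc NK]
3. ∠AKN = 90°  [cyclic AVNK, opposite ∠V+∠K]
4. ∠ANK = 60°  [△ANK]

∠ANK = 60°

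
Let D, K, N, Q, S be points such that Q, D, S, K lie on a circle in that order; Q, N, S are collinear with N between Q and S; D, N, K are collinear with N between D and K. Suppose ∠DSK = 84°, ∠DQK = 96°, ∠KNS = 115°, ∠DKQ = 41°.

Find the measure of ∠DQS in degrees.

1. ∠KDQ = 43°  [△QDK]
2. ∠DNQ = 115°  [vertical angles at N]
3. ∠DQS = 22°  [△QND]

∠DQS = 22°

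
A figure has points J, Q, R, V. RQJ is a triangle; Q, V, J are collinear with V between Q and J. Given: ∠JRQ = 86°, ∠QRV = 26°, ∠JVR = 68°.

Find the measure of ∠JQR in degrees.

∠JQR = 42°

1. ∠QVR = 112°  [linear pair at V on QJ]
2. ∠RQV = 42°  [△RQV]
3. ∠JQR = 42°  [V on ray QJ]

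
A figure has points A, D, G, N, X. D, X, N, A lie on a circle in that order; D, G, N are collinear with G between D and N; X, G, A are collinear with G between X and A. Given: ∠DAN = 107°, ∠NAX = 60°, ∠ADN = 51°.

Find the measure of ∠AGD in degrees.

1. ∠AND = 22°  [△DNA]
2. ∠AGN = 98°  [△NGA]
3. ∠AGD = 82°  [linear pair at G on DN]

∠AGD = 82°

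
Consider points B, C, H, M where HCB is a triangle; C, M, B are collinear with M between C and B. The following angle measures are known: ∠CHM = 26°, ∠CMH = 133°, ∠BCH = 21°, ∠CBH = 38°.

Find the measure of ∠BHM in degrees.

1. ∠BMH = 47°  [linear pair at M on CB]
2. ∠HBM = 38°  [M on ray BC]
3. ∠BHM = 95°  [△HMB]

∠BHM = 95°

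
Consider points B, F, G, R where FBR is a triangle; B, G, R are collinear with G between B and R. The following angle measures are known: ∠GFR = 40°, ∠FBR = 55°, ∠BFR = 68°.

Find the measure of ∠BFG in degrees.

∠BFG = 28°

1. ∠BRF = 57°  [△FBR]
2. ∠FBG = 55°  [G on ray BR]
3. ∠FRG = 57°  [G on ray RB]
4. ∠FGR = 83°  [△FGR]
5. ∠BGF = 97°  [linear pair at G on BR]
6. ∠BFG = 28°  [△FBG]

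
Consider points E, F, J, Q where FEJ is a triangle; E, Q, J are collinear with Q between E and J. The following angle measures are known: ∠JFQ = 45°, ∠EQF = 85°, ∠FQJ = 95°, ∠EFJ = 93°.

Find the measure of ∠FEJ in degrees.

∠FEJ = 47°

1. ∠FJQ = 40°  [△FQJ]
2. ∠EJF = 40°  [Q on ray JE]
3. ∠FEJ = 47°  [△FEJ]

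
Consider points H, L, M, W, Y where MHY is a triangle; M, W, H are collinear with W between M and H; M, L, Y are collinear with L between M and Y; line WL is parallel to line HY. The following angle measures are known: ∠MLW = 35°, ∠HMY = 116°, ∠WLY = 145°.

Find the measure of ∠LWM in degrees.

1. ∠HYM = 35°  [WL∥HY, corresponding at L]
2. ∠MHY = 29°  [△MHY]
3. ∠LWM = 29°  [WL∥HY, corresponding at W]

∠LWM = 29°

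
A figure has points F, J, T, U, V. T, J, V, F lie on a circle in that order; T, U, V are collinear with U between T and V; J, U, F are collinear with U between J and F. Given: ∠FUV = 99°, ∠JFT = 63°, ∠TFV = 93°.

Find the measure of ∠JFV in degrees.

1. ∠FUT = 81°  [linear pair at U on TV]
2. ∠FTV = 36°  [△TUF]
3. ∠FVT = 51°  [△TVF]
4. ∠JFV = 30°  [△VUF]

∠JFV = 30°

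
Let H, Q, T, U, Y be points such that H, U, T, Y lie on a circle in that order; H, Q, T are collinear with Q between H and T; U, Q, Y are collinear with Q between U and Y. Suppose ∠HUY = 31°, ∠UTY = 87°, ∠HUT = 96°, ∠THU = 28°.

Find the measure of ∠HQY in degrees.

1. ∠HTY = 31°  [same arc HY]
2. ∠UHY = 93°  [cyclic HUTY, opposite ∠H+∠T]
3. ∠HYT = 84°  [cyclic HUTY, opposite ∠U+∠Y]
4. ∠THY = 65°  [△HTY]
5. ∠HYU = 56°  [△HUY]
6. ∠HQY = 59°  [△HQY]

∠HQY = 59°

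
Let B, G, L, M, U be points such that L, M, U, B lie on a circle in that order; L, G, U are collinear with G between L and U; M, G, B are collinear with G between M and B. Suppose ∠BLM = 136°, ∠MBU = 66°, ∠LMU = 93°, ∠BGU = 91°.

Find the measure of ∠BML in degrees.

1. ∠MLU = 66°  [same arc MU]
2. ∠LGM = 91°  [vertical angles at G]
3. ∠BML = 23°  [△LGM]

∠BML = 23°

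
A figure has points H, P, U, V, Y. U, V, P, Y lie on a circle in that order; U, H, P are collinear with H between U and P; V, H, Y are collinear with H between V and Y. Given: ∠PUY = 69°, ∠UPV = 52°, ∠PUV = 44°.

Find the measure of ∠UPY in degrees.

1. ∠PVU = 84°  [△UVP]
2. ∠PYU = 96°  [cyclic UVPY, opposite ∠V+∠Y]
3. ∠UPY = 15°  [△UPY]

∠UPY = 15°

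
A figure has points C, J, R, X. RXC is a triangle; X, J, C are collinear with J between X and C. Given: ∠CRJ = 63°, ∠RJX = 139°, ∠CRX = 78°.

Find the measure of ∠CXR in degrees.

∠CXR = 26°

1. ∠CJR = 41°  [linear pair at J on XC]
2. ∠JCR = 76°  [△RJC]
3. ∠RCX = 76°  [J on ray CX]
4. ∠CXR = 26°  [△RXC]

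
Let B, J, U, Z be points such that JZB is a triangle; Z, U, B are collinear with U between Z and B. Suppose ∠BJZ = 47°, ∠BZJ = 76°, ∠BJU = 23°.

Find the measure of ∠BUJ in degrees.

∠BUJ = 100°

1. ∠JBZ = 57°  [△JZB]
2. ∠JBU = 57°  [U on ray BZ]
3. ∠BUJ = 100°  [△JUB]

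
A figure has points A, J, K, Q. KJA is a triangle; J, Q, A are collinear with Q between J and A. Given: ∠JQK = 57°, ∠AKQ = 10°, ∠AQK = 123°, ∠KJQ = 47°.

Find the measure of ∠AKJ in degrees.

1. ∠KAQ = 47°  [△KQA]
2. ∠AJK = 47°  [Q on ray JA]
3. ∠JAK = 47°  [Q on ray AJ]
4. ∠AKJ = 86°  [△KJA]

∠AKJ = 86°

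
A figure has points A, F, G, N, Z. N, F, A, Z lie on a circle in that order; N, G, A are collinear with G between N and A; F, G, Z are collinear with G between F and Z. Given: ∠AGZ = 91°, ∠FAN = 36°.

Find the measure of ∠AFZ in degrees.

1. ∠FGN = 91°  [vertical angles at G]
2. ∠AGF = 89°  [linear pair at G on NA]
3. ∠AFZ = 55°  [△FGA]

∠AFZ = 55°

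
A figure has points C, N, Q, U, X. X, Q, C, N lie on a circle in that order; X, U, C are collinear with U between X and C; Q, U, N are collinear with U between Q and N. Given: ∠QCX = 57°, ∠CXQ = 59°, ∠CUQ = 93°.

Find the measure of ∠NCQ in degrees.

∠NCQ = 91°

1. ∠CQN = 30°  [△QUC]
2. ∠CNQ = 59°  [same arc QC]
3. ∠NCQ = 91°  [△QCN]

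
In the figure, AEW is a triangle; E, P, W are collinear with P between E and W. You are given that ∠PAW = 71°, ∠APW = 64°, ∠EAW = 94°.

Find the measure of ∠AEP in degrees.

∠AEP = 41°

1. ∠AWP = 45°  [△APW]
2. ∠AWE = 45°  [P on ray WE]
3. ∠AEW = 41°  [△AEW]
4. ∠AEP = 41°  [P on ray EW]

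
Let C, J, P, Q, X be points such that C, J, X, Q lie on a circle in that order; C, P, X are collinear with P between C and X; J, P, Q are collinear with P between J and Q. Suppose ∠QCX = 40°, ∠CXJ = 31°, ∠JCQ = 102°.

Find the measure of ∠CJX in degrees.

1. ∠QJX = 40°  [same arc XQ]
2. ∠CQJ = 31°  [same arc CJ]
3. ∠JPX = 109°  [△JPX]
4. ∠CJQ = 47°  [△CJQ]
5. ∠CPJ = 71°  [linear pair at P on CX]
6. ∠JCX = 62°  [△CPJ]
7. ∠CJX = 87°  [△CJX]

∠CJX = 87°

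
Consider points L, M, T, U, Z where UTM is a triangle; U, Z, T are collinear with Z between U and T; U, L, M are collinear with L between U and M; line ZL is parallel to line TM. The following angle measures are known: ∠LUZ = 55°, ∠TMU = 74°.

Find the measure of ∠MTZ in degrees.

∠MTZ = 51°

1. ∠MUT = 55°  [Z on UT, L on UM]
2. ∠MTU = 51°  [△UTM]
3. ∠MTZ = 51°  [Z on ray TU]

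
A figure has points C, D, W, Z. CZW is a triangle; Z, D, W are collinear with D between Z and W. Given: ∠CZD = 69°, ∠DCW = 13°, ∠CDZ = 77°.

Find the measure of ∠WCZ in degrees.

1. ∠CZW = 69°  [D on ray ZW]
2. ∠CDW = 103°  [linear pair at D on ZW]
3. ∠CWD = 64°  [△CDW]
4. ∠CWZ = 64°  [D on ray WZ]
5. ∠WCZ = 47°  [△CZW]

∠WCZ = 47°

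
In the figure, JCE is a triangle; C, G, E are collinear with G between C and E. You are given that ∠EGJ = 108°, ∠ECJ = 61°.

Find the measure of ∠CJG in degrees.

1. ∠CGJ = 72°  [linear pair at G on CE]
2. ∠GCJ = 61°  [G on ray CE]
3. ∠CJG = 47°  [△JCG]

∠CJG = 47°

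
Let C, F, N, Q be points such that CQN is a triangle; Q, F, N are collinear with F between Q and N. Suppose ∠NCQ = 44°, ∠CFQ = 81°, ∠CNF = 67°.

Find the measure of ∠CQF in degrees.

∠CQF = 69°

1. ∠CNQ = 67°  [F on ray NQ]
2. ∠CQN = 69°  [△CQN]
3. ∠CQF = 69°  [F on ray QN]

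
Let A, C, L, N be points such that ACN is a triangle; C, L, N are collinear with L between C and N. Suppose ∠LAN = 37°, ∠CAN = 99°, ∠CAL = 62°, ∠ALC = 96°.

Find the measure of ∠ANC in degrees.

∠ANC = 59°

1. ∠ACL = 22°  [△ACL]
2. ∠ACN = 22°  [L on ray CN]
3. ∠ANC = 59°  [△ACN]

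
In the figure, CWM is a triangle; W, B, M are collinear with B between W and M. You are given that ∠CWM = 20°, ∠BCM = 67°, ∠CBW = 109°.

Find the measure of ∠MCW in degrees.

∠MCW = 118°

1. ∠CBM = 71°  [linear pair at B on WM]
2. ∠BMC = 42°  [△CBM]
3. ∠CMW = 42°  [B on ray MW]
4. ∠MCW = 118°  [△CWM]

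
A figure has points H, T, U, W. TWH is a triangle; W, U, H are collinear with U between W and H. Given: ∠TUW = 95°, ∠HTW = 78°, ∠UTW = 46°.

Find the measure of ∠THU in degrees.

1. ∠TWU = 39°  [△TWU]
2. ∠HWT = 39°  [U on ray WH]
3. ∠THW = 63°  [△TWH]
4. ∠THU = 63°  [U on ray HW]

∠THU = 63°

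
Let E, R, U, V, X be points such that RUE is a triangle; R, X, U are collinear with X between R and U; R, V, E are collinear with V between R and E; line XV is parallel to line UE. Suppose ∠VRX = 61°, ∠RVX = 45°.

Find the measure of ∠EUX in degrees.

1. ∠RXV = 74°  [△RXV]
2. ∠UXV = 106°  [linear pair at X on RU]
3. ∠EUX = 74°  [XV∥UE, co-interior at U–X]

∠EUX = 74°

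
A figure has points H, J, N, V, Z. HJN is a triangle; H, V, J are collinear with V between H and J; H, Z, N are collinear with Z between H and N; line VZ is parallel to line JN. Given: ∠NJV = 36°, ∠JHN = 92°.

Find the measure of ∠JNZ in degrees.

∠JNZ = 52°

1. ∠HJN = 36°  [V on ray JH]
2. ∠HNJ = 52°  [△HJN]
3. ∠JNZ = 52°  [Z on ray NH]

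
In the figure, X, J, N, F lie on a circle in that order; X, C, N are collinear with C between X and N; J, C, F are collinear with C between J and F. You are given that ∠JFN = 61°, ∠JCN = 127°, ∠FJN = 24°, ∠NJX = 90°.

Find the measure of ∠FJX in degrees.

∠FJX = 66°

1. ∠JXN = 61°  [same arc JN]
2. ∠JCX = 53°  [linear pair at C on XN]
3. ∠FJX = 66°  [△XCJ]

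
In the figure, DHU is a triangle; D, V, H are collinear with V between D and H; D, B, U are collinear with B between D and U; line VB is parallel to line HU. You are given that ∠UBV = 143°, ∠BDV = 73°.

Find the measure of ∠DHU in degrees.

1. ∠DBV = 37°  [linear pair at B on DU]
2. ∠BVD = 70°  [△DVB]
3. ∠DHU = 70°  [VB∥HU, corresponding at V]

∠DHU = 70°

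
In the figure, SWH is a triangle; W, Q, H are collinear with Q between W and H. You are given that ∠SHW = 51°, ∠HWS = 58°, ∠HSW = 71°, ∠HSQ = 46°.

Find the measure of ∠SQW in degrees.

1. ∠QHS = 51°  [Q on ray HW]
2. ∠HQS = 83°  [△SQH]
3. ∠SQW = 97°  [linear pair at Q on WH]

∠SQW = 97°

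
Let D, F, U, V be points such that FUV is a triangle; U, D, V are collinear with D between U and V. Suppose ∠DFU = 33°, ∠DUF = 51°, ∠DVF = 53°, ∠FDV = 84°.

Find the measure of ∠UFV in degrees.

∠UFV = 76°

1. ∠FUV = 51°  [D on ray UV]
2. ∠FVU = 53°  [D on ray VU]
3. ∠UFV = 76°  [△FUV]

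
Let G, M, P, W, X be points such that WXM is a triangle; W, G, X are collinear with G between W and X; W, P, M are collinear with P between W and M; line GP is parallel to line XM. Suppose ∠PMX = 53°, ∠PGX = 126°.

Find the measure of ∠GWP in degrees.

1. ∠WMX = 53°  [P on ray MW]
2. ∠PGW = 54°  [linear pair at G on WX]
3. ∠GPW = 53°  [GP∥XM, corresponding at P]
4. ∠GWP = 73°  [△WGP]

∠GWP = 73°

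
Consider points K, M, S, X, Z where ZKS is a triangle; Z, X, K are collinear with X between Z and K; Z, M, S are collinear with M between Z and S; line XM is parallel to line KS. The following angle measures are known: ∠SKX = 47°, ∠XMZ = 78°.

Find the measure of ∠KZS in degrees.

1. ∠SKZ = 47°  [X on ray KZ]
2. ∠KSZ = 78°  [XM∥KS, corresponding at M]
3. ∠KZS = 55°  [△ZKS]

∠KZS = 55°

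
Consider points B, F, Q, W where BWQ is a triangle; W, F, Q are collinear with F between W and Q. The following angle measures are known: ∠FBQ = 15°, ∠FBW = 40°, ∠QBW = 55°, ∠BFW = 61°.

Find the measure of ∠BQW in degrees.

∠BQW = 46°

1. ∠BWF = 79°  [△BWF]
2. ∠BWQ = 79°  [F on ray WQ]
3. ∠BQW = 46°  [△BWQ]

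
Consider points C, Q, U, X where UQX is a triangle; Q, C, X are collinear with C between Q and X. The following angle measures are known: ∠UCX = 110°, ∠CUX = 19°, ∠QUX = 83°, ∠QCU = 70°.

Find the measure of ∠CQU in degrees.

1. ∠CXU = 51°  [△UCX]
2. ∠QXU = 51°  [C on ray XQ]
3. ∠UQX = 46°  [△UQX]
4. ∠CQU = 46°  [C on ray QX]

∠CQU = 46°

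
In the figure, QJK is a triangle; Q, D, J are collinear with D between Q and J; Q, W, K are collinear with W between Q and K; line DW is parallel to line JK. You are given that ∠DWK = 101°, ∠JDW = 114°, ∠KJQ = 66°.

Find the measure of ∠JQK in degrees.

1. ∠DWQ = 79°  [linear pair at W on QK]
2. ∠QDW = 66°  [linear pair at D on QJ]
3. ∠DQW = 35°  [△QDW]
4. ∠JQK = 35°  [D on QJ, W on QK]

∠JQK = 35°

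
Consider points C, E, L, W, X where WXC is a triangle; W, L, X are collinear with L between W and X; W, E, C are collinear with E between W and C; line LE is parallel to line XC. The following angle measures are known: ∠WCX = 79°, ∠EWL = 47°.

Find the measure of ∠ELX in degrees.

1. ∠LEW = 79°  [LE∥XC, corresponding at E]
2. ∠ELW = 54°  [△WLE]
3. ∠ELX = 126°  [linear pair at L on WX]

∠ELX = 126°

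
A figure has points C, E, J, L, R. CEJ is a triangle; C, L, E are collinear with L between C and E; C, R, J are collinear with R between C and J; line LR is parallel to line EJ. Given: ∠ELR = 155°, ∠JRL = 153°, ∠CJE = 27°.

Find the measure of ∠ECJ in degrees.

1. ∠CLR = 25°  [linear pair at L on CE]
2. ∠CRL = 27°  [linear pair at R on CJ]
3. ∠LCR = 128°  [△CLR]
4. ∠ECJ = 128°  [L on CE, R on CJ]

∠ECJ = 128°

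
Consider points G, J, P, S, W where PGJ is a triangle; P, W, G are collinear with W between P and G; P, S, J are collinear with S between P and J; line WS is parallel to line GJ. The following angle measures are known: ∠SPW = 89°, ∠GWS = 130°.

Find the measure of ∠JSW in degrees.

∠JSW = 139°

1. ∠PWS = 50°  [linear pair at W on PG]
2. ∠PSW = 41°  [△PWS]
3. ∠JSW = 139°  [linear pair at S on PJ]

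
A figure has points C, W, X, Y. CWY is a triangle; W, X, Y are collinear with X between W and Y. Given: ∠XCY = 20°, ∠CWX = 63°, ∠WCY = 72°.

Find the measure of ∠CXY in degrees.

1. ∠CWY = 63°  [X on ray WY]
2. ∠CYW = 45°  [△CWY]
3. ∠CYX = 45°  [X on ray YW]
4. ∠CXY = 115°  [△CXY]

∠CXY = 115°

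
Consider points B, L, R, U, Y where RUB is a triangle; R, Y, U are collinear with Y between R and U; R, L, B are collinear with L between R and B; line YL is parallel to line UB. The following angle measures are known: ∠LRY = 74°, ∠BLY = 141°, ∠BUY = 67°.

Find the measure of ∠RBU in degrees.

∠RBU = 39°

1. ∠BRU = 74°  [Y on RU, L on RB]
2. ∠BUR = 67°  [Y on ray UR]
3. ∠RBU = 39°  [△RUB]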